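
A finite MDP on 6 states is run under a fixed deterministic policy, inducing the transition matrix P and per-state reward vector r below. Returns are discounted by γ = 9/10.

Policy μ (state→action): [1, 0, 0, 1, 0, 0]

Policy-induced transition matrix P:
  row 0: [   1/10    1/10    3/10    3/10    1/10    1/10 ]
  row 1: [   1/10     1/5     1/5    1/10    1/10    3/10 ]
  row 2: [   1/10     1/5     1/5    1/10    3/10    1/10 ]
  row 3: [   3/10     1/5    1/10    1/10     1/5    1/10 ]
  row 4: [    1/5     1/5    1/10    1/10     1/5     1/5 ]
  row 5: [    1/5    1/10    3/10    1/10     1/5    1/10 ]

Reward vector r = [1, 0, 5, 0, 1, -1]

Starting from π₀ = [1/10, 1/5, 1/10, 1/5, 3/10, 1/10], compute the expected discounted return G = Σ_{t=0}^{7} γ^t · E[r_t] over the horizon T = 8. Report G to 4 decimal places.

t=0: π = [0.1000, 0.2000, 0.1000, 0.2000, 0.3000, 0.1000], E[r] = 0.8000, γ^t·E[r] = 0.800000, running G = 0.800000
t=1: π = [0.1800, 0.1800, 0.1700, 0.1200, 0.1800, 0.1700], E[r] = 1.0400, γ^t·E[r] = 0.936000, running G = 1.736000
t=2: π = [0.1590, 0.1650, 0.2050, 0.1360, 0.1810, 0.1540], E[r] = 1.2110, γ^t·E[r] = 0.980910, running G = 2.716910
t=3: π = [0.1607, 0.1687, 0.1996, 0.1318, 0.1881, 0.1511], E[r] = 1.1957, γ^t·E[r] = 0.871665, running G = 3.588575
t=4: π = [0.1603, 0.1688, 0.1992, 0.1321, 0.1870, 0.1526], E[r] = 1.1907, γ^t·E[r] = 0.781218, running G = 4.369794
t=5: π = [0.1604, 0.1687, 0.1994, 0.1321, 0.1870, 0.1525], E[r] = 1.1918, γ^t·E[r] = 0.703724, running G = 5.073518
t=6: π = [0.1604, 0.1687, 0.1994, 0.1321, 0.1870, 0.1524], E[r] = 1.1918, γ^t·E[r] = 0.633389, running G = 5.706907
t=7: π = [0.1604, 0.1687, 0.1994, 0.1321, 0.1870, 0.1524], E[r] = 1.1918, γ^t·E[r] = 0.570033, running G = 6.276940

G = 6.2769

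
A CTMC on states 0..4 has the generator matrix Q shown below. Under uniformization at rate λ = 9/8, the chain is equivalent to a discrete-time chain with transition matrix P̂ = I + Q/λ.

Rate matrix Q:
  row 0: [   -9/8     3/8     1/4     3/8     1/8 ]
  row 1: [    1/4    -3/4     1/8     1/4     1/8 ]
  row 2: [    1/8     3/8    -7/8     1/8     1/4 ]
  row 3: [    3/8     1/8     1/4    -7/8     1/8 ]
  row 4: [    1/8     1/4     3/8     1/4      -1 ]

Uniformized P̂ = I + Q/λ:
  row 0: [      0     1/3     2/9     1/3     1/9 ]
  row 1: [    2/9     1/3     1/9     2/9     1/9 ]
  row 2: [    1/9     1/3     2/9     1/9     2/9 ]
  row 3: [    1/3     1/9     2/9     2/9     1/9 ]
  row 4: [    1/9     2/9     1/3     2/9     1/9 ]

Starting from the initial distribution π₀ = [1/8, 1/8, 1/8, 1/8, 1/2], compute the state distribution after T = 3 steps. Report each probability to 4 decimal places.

π = [0.1682, 0.2714, 0.2078, 0.2183, 0.1343]

t=0: π = [0.1250, 0.1250, 0.1250, 0.1250, 0.5000]
t=1: π = [0.1389, 0.2500, 0.2639, 0.2222, 0.1250]
t=2: π = [0.1728, 0.2701, 0.2083, 0.2083, 0.1404]
t=3: π = [0.1682, 0.2714, 0.2078, 0.2183, 0.1343]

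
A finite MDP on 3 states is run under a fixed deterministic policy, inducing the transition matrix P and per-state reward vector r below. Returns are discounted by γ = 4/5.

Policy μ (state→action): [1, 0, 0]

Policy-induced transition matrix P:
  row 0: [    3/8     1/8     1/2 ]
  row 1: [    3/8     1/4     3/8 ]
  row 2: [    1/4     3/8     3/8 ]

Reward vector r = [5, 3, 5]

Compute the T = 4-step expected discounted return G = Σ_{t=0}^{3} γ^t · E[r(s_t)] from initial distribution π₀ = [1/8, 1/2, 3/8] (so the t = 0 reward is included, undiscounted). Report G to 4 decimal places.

G = 12.7125

t=0: π = [0.1250, 0.5000, 0.3750], E[r] = 4.0000, γ^t·E[r] = 4.000000, running G = 4.000000
t=1: π = [0.3281, 0.2813, 0.3906], E[r] = 4.4375, γ^t·E[r] = 3.550000, running G = 7.550000
t=2: π = [0.3262, 0.2578, 0.4160], E[r] = 4.4844, γ^t·E[r] = 2.870000, running G = 10.420000
t=3: π = [0.3230, 0.2612, 0.4158], E[r] = 4.4775, γ^t·E[r] = 2.292500, running G = 12.712500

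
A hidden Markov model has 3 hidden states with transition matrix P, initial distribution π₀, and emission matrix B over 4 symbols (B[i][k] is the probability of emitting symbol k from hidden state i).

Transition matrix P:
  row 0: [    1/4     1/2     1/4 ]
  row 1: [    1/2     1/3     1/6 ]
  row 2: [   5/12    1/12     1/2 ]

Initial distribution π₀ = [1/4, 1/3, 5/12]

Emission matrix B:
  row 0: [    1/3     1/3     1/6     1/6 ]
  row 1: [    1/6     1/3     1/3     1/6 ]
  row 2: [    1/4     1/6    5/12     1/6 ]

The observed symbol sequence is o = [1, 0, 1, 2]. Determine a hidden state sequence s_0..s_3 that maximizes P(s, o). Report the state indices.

path = [1, 0, 1, 1]

t=0: δ = [8.333e-02, 1.111e-01, 6.944e-02]  (obs o_0=1)
t=1: δ = [1.852e-02, 6.944e-03, 8.681e-03]  ψ = [1, 0, 2]  (obs o_1=0)
t=2: δ = [1.543e-03, 3.086e-03, 7.716e-04]  ψ = [0, 0, 0]  (obs o_2=1)
t=3: δ = [2.572e-04, 3.429e-04, 2.143e-04]  ψ = [1, 1, 1]  (obs o_3=2)
backtrack: best end state = 1; path = [1, 0, 1, 1]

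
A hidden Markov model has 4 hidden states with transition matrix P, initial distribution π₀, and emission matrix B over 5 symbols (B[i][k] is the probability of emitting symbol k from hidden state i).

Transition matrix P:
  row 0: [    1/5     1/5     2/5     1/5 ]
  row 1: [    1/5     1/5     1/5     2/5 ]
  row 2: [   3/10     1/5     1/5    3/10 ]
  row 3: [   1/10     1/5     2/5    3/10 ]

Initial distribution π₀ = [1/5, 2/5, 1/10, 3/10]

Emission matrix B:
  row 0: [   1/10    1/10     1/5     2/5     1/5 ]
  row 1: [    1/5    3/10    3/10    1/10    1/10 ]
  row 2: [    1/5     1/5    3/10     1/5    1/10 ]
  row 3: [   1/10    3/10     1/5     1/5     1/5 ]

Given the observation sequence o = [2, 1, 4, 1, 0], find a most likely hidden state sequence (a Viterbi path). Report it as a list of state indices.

path = [1, 3, 3, 3, 2]

t=0: δ = [4.000e-02, 1.200e-01, 3.000e-02, 6.000e-02]  (obs o_0=2)
t=1: δ = [2.400e-03, 7.200e-03, 4.800e-03, 1.440e-02]  ψ = [1, 1, 1, 1]  (obs o_1=1)
t=2: δ = [2.880e-04, 2.880e-04, 5.760e-04, 8.640e-04]  ψ = [1, 3, 3, 3]  (obs o_2=4)
t=3: δ = [1.728e-05, 5.184e-05, 6.912e-05, 7.776e-05]  ψ = [2, 3, 3, 3]  (obs o_3=1)
t=4: δ = [2.074e-06, 3.110e-06, 6.221e-06, 2.333e-06]  ψ = [2, 3, 3, 3]  (obs o_4=0)
backtrack: best end state = 2; path = [1, 3, 3, 3, 2]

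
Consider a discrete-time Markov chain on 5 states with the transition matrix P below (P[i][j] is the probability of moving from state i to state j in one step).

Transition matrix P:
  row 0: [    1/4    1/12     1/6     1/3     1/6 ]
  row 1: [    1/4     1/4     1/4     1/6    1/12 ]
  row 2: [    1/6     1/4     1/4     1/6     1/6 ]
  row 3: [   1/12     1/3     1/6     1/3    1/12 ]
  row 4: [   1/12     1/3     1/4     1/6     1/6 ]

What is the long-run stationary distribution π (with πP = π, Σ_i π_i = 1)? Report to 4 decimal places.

Balance equations π_j = Σ_i π_i·P[i][j]:
  π_0 = 1/4·π_0 + 1/4·π_1 + 1/6·π_2 + 1/12·π_3 + 1/12·π_4
  π_1 = 1/12·π_0 + 1/4·π_1 + 1/4·π_2 + 1/3·π_3 + 1/3·π_4
  π_2 = 1/6·π_0 + 1/4·π_1 + 1/4·π_2 + 1/6·π_3 + 1/4·π_4
  π_3 = 1/3·π_0 + 1/6·π_1 + 1/6·π_2 + 1/3·π_3 + 1/6·π_4
  normalize: π_0 + π_1 + π_2 + π_3 + π_4 = 1
Solving the linear system gives exactly π = [707/4113, 1034/4113, 889/4113, 964/4113, 173/1371].

π = [0.1719, 0.2514, 0.2161, 0.2344, 0.1262]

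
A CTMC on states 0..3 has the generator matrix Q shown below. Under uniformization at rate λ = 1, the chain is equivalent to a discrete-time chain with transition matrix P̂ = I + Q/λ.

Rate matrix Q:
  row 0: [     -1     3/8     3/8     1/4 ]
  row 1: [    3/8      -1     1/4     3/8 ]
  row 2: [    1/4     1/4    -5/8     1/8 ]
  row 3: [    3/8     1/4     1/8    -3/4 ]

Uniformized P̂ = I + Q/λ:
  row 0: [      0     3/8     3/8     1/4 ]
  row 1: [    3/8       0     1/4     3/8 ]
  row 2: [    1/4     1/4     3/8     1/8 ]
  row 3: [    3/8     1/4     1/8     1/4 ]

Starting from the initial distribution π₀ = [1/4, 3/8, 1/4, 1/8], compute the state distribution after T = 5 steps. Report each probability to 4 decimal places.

t=0: π = [0.2500, 0.3750, 0.2500, 0.1250]
t=1: π = [0.2500, 0.1875, 0.2969, 0.2656]
t=2: π = [0.2441, 0.2344, 0.2852, 0.2363]
t=3: π = [0.2478, 0.2219, 0.2866, 0.2437]
t=4: π = [0.2462, 0.2255, 0.2863, 0.2419]
t=5: π = [0.2469, 0.2244, 0.2863, 0.2424]

π = [0.2469, 0.2244, 0.2863, 0.2424]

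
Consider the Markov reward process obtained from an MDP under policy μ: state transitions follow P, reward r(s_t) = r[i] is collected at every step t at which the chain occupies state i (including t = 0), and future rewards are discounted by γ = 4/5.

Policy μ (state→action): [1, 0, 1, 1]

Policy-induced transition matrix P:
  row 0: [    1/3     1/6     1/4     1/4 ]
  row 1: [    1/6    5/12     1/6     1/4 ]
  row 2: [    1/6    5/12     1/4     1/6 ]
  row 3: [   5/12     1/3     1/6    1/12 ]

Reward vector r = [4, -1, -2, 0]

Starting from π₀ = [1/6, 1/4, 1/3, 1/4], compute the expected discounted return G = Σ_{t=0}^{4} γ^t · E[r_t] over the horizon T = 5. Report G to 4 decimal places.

t=0: π = [0.1667, 0.2500, 0.3333, 0.2500], E[r] = -0.2500, γ^t·E[r] = -0.250000, running G = -0.250000
t=1: π = [0.2569, 0.3542, 0.2083, 0.1806], E[r] = 0.2569, γ^t·E[r] = 0.205556, running G = -0.044444
t=2: π = [0.2546, 0.3374, 0.2054, 0.2025], E[r] = 0.2703, γ^t·E[r] = 0.172963, running G = 0.128519
t=3: π = [0.2597, 0.3361, 0.2050, 0.1991], E[r] = 0.2928, γ^t·E[r] = 0.149926, running G = 0.278444
t=4: π = [0.2597, 0.3351, 0.2054, 0.1997], E[r] = 0.2930, γ^t·E[r] = 0.120021, running G = 0.398466

G = 0.3985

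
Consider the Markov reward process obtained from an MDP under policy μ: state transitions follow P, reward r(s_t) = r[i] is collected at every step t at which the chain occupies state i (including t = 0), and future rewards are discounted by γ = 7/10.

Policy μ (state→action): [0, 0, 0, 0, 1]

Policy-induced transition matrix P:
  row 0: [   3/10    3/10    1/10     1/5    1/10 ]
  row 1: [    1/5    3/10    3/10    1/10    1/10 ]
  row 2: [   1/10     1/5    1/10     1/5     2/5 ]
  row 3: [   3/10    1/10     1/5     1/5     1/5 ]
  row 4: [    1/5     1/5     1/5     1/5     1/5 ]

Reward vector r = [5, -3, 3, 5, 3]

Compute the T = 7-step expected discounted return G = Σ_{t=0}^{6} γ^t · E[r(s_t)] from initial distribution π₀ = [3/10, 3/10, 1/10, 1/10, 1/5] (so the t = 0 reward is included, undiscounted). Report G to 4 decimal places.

t=0: π = [0.3000, 0.3000, 0.1000, 0.1000, 0.2000], E[r] = 2.0000, γ^t·E[r] = 2.000000, running G = 2.000000
t=1: π = [0.2300, 0.2500, 0.1900, 0.1700, 0.1600], E[r] = 2.3000, γ^t·E[r] = 1.610000, running G = 3.610000
t=2: π = [0.2210, 0.2310, 0.1830, 0.1750, 0.1900], E[r] = 2.4060, γ^t·E[r] = 1.178940, running G = 4.788940
t=3: π = [0.2213, 0.2277, 0.1827, 0.1769, 0.1914], E[r] = 2.4302, γ^t·E[r] = 0.833559, running G = 5.622499
t=4: π = [0.2216, 0.2272, 0.1824, 0.1772, 0.1916], E[r] = 2.4343, γ^t·E[r] = 0.584475, running G = 6.206974
t=5: π = [0.2216, 0.2272, 0.1823, 0.1773, 0.1916], E[r] = 2.4349, γ^t·E[r] = 0.409237, running G = 6.616211
t=6: π = [0.2217, 0.2272, 0.1823, 0.1773, 0.1916], E[r] = 2.4350, γ^t·E[r] = 0.286473, running G = 6.902684

G = 6.9027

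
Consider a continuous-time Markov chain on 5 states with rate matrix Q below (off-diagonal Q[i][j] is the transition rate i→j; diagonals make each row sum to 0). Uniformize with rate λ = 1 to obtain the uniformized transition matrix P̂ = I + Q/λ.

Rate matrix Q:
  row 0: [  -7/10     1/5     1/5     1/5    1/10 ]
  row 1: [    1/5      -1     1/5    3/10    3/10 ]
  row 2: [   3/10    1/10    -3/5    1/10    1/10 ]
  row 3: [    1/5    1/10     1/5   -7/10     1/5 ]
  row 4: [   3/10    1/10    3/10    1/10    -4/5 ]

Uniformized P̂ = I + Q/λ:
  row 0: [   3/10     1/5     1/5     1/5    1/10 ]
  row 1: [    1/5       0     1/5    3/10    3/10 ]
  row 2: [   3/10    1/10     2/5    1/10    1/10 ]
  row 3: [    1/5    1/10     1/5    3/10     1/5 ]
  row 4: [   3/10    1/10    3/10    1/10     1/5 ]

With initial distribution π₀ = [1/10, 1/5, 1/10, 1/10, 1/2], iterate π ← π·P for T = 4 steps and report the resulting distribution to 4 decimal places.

π = [0.2698, 0.1155, 0.2698, 0.1875, 0.1575]

t=0: π = [0.1000, 0.2000, 0.1000, 0.1000, 0.5000]
t=1: π = [0.2700, 0.0900, 0.2700, 0.1700, 0.2000]
t=2: π = [0.2740, 0.1180, 0.2740, 0.1790, 0.1550]
t=3: π = [0.2703, 0.1156, 0.2703, 0.1868, 0.1570]
t=4: π = [0.2698, 0.1155, 0.2698, 0.1875, 0.1575]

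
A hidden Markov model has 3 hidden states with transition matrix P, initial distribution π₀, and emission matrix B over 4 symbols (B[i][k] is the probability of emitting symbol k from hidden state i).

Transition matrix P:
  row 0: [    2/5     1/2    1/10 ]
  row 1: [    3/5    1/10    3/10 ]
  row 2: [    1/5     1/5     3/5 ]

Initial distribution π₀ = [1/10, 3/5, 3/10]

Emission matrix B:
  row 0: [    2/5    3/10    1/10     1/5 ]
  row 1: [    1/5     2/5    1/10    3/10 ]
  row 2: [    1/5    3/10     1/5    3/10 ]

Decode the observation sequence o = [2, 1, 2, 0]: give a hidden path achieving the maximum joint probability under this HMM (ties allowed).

t=0: δ = [1.000e-02, 6.000e-02, 6.000e-02]  (obs o_0=2)
t=1: δ = [1.080e-02, 4.800e-03, 1.080e-02]  ψ = [1, 2, 2]  (obs o_1=1)
t=2: δ = [4.320e-04, 5.400e-04, 1.296e-03]  ψ = [0, 0, 2]  (obs o_2=2)
t=3: δ = [1.296e-04, 5.184e-05, 1.555e-04]  ψ = [1, 2, 2]  (obs o_3=0)
backtrack: best end state = 2; path = [2, 2, 2, 2]

path = [2, 2, 2, 2]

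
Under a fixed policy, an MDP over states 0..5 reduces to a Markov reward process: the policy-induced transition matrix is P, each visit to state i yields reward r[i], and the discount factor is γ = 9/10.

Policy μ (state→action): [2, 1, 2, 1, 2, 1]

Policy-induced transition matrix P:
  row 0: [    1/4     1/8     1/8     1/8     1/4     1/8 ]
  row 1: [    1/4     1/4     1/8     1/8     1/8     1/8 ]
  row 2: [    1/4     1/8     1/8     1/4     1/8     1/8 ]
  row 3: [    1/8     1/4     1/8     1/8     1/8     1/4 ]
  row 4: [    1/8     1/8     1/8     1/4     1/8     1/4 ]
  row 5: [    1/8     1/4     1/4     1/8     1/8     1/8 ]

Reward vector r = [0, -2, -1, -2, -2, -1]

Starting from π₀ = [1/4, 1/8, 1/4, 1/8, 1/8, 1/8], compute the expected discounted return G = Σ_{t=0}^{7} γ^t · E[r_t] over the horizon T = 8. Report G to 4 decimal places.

G = -7.2628

t=0: π = [0.2500, 0.1250, 0.2500, 0.1250, 0.1250, 0.1250], E[r] = -1.1250, γ^t·E[r] = -1.125000, running G = -1.125000
t=1: π = [0.2031, 0.1719, 0.1406, 0.1719, 0.1563, 0.1563], E[r] = -1.2969, γ^t·E[r] = -1.167188, running G = -2.292188
t=2: π = [0.1895, 0.1875, 0.1445, 0.1621, 0.1504, 0.1660], E[r] = -1.3105, γ^t·E[r] = -1.061543, running G = -3.353730
t=3: π = [0.1902, 0.1895, 0.1458, 0.1619, 0.1487, 0.1641], E[r] = -1.3098, γ^t·E[r] = -0.954855, running G = -4.308585
t=4: π = [0.1907, 0.1894, 0.1455, 0.1618, 0.1488, 0.1638], E[r] = -1.3093, γ^t·E[r] = -0.859049, running G = -5.167634
t=5: π = [0.1907, 0.1894, 0.1455, 0.1618, 0.1488, 0.1638], E[r] = -1.3093, γ^t·E[r] = -0.773128, running G = -5.940762
t=6: π = [0.1907, 0.1894, 0.1455, 0.1618, 0.1488, 0.1638], E[r] = -1.3093, γ^t·E[r] = -0.695818, running G = -6.636581
t=7: π = [0.1907, 0.1894, 0.1455, 0.1618, 0.1488, 0.1638], E[r] = -1.3093, γ^t·E[r] = -0.626237, running G = -7.262818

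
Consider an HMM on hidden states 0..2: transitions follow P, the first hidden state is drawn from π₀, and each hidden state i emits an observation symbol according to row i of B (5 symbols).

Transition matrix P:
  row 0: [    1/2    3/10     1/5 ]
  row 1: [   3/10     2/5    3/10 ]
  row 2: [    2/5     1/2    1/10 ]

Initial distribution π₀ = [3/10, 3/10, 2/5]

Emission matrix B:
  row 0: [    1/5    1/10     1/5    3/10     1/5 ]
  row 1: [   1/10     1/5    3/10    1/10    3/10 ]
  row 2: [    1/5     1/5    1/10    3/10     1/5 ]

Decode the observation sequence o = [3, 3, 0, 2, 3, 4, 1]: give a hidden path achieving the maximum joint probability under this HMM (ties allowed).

path = [2, 0, 0, 0, 0, 1, 1]

t=0: δ = [9.000e-02, 3.000e-02, 1.200e-01]  (obs o_0=3)
t=1: δ = [1.440e-02, 6.000e-03, 5.400e-03]  ψ = [2, 2, 0]  (obs o_1=3)
t=2: δ = [1.440e-03, 4.320e-04, 5.760e-04]  ψ = [0, 0, 0]  (obs o_2=0)
t=3: δ = [1.440e-04, 1.296e-04, 2.880e-05]  ψ = [0, 0, 0]  (obs o_3=2)
t=4: δ = [2.160e-05, 5.184e-06, 1.166e-05]  ψ = [0, 1, 1]  (obs o_4=3)
t=5: δ = [2.160e-06, 1.944e-06, 8.640e-07]  ψ = [0, 0, 0]  (obs o_5=4)
t=6: δ = [1.080e-07, 1.555e-07, 1.166e-07]  ψ = [0, 1, 1]  (obs o_6=1)
backtrack: best end state = 1; path = [2, 0, 0, 0, 0, 1, 1]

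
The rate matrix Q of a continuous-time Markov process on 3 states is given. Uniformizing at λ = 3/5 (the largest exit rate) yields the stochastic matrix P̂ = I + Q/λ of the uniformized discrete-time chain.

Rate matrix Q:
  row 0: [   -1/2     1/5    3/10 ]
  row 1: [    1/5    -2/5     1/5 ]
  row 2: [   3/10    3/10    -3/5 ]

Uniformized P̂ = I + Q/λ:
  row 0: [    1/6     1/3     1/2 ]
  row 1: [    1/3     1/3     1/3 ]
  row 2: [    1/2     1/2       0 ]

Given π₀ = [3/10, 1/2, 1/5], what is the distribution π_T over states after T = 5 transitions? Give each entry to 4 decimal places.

π = [0.3267, 0.3815, 0.2918]

t=0: π = [0.3000, 0.5000, 0.2000]
t=1: π = [0.3167, 0.3667, 0.3167]
t=2: π = [0.3333, 0.3861, 0.2806]
t=3: π = [0.3245, 0.3801, 0.2954]
t=4: π = [0.3285, 0.3826, 0.2890]
t=5: π = [0.3267, 0.3815, 0.2918]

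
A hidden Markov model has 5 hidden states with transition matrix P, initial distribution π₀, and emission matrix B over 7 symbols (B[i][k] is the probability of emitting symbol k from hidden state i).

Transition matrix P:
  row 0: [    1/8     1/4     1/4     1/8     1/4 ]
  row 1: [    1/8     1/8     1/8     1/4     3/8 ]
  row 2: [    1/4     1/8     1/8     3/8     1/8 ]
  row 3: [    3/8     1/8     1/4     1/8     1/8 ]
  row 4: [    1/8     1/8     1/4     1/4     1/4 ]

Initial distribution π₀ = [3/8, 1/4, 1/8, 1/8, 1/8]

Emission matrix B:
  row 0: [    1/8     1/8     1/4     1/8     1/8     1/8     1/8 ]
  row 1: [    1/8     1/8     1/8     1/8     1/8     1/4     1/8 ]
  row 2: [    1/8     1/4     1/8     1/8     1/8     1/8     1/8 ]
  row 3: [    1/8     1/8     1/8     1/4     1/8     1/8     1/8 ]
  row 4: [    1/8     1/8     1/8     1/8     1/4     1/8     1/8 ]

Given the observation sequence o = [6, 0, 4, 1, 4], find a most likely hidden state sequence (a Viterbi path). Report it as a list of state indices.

t=0: δ = [4.688e-02, 3.125e-02, 1.562e-02, 1.562e-02, 1.562e-02]  (obs o_0=6)
t=1: δ = [7.324e-04, 1.465e-03, 1.465e-03, 9.766e-04, 1.465e-03]  ψ = [0, 0, 0, 1, 0]  (obs o_1=0)
t=2: δ = [4.578e-05, 2.289e-05, 4.578e-05, 6.866e-05, 1.373e-04]  ψ = [2, 0, 4, 2, 1]  (obs o_2=4)
t=3: δ = [3.219e-06, 2.146e-06, 8.583e-06, 4.292e-06, 4.292e-06]  ψ = [3, 4, 4, 4, 4]  (obs o_3=1)
t=4: δ = [2.682e-07, 1.341e-07, 1.341e-07, 4.023e-07, 2.682e-07]  ψ = [2, 2, 2, 2, 2]  (obs o_4=4)
backtrack: best end state = 3; path = [0, 1, 4, 2, 3]

path = [0, 1, 4, 2, 3]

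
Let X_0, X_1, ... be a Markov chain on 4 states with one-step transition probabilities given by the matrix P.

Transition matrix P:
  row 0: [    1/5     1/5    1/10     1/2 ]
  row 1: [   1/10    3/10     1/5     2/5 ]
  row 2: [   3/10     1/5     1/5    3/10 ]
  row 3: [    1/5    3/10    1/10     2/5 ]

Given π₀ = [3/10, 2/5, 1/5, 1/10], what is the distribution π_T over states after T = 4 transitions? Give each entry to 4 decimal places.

t=0: π = [0.3000, 0.4000, 0.2000, 0.1000]
t=1: π = [0.1800, 0.2500, 0.1600, 0.4100]
t=2: π = [0.1910, 0.2660, 0.1410, 0.4020]
t=3: π = [0.1875, 0.2668, 0.1407, 0.4050]
t=4: π = [0.1874, 0.2672, 0.1408, 0.4047]

π = [0.1874, 0.2672, 0.1408, 0.4047]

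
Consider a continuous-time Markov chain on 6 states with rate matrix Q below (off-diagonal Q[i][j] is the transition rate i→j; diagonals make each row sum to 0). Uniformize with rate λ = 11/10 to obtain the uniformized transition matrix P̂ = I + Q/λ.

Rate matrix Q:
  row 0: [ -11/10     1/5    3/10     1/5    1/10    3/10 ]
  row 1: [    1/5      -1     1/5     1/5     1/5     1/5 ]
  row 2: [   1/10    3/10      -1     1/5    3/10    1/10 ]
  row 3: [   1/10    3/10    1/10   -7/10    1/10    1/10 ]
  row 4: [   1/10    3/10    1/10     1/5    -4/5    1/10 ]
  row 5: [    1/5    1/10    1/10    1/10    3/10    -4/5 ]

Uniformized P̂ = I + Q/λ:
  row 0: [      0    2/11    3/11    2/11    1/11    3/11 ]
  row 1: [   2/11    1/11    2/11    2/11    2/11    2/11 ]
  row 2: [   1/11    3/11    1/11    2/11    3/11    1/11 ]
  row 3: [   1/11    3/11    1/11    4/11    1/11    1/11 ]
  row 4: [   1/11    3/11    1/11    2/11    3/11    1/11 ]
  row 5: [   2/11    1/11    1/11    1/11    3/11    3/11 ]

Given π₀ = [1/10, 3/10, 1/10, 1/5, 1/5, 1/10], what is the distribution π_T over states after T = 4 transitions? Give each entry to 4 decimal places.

π = [0.1129, 0.1978, 0.1295, 0.2047, 0.1969, 0.1582]

t=0: π = [0.1000, 0.3000, 0.1000, 0.2000, 0.2000, 0.1000]
t=1: π = [0.1182, 0.1909, 0.1364, 0.2091, 0.1909, 0.1545]
t=2: π = [0.1116, 0.1992, 0.1298, 0.2058, 0.1959, 0.1579]
t=3: π = [0.1132, 0.1977, 0.1293, 0.2049, 0.1969, 0.1580]
t=4: π = [0.1129, 0.1978, 0.1295, 0.2047, 0.1969, 0.1582]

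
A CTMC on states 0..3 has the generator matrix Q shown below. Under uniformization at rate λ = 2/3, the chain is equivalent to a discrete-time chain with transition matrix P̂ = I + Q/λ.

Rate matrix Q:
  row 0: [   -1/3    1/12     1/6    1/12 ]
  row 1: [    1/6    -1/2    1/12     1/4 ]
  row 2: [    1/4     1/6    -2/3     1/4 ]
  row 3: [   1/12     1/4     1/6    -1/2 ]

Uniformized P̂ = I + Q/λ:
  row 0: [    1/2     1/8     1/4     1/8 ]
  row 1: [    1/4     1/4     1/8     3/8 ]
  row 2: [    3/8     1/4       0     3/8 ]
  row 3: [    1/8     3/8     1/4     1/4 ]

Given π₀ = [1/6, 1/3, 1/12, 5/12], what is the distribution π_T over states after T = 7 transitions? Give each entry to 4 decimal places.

t=0: π = [0.1667, 0.3333, 0.0833, 0.4167]
t=1: π = [0.2500, 0.2813, 0.1875, 0.2813]
t=2: π = [0.3008, 0.2539, 0.1680, 0.2773]
t=3: π = [0.3115, 0.2471, 0.1763, 0.2651]
t=4: π = [0.3168, 0.2442, 0.1750, 0.2640]
t=5: π = [0.3181, 0.2434, 0.1757, 0.2628]
t=6: π = [0.3186, 0.2431, 0.1756, 0.2626]
t=7: π = [0.3188, 0.2430, 0.1757, 0.2625]

π = [0.3188, 0.2430, 0.1757, 0.2625]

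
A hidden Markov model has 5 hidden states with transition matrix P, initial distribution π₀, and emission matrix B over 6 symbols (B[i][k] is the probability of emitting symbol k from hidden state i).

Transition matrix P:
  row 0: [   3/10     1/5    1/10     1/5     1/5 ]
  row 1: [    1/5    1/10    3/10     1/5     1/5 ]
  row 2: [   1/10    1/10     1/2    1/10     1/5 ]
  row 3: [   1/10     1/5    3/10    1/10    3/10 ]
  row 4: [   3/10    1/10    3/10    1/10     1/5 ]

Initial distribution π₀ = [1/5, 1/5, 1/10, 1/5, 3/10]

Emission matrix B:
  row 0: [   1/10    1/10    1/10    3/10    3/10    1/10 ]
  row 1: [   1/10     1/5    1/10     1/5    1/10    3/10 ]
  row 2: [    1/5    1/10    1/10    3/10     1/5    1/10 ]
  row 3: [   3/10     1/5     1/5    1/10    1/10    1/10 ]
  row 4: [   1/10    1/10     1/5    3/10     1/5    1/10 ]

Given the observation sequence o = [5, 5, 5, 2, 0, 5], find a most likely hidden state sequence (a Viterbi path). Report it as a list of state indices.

t=0: δ = [2.000e-02, 6.000e-02, 1.000e-02, 2.000e-02, 3.000e-02]  (obs o_0=5)
t=1: δ = [1.200e-03, 1.800e-03, 1.800e-03, 1.200e-03, 1.200e-03]  ψ = [1, 1, 1, 1, 1]  (obs o_1=5)
t=2: δ = [3.600e-05, 7.200e-05, 9.000e-05, 3.600e-05, 3.600e-05]  ψ = [0, 0, 2, 1, 1]  (obs o_2=5)
t=3: δ = [1.440e-06, 9.000e-07, 4.500e-06, 2.880e-06, 3.600e-06]  ψ = [1, 2, 2, 1, 2]  (obs o_3=2)
t=4: δ = [1.080e-07, 5.760e-08, 4.500e-07, 1.350e-07, 9.000e-08]  ψ = [4, 3, 2, 2, 2]  (obs o_4=0)
t=5: δ = [4.500e-09, 1.350e-08, 2.250e-08, 4.500e-09, 9.000e-09]  ψ = [2, 2, 2, 2, 2]  (obs o_5=5)
backtrack: best end state = 2; path = [1, 2, 2, 2, 2, 2]

path = [1, 2, 2, 2, 2, 2]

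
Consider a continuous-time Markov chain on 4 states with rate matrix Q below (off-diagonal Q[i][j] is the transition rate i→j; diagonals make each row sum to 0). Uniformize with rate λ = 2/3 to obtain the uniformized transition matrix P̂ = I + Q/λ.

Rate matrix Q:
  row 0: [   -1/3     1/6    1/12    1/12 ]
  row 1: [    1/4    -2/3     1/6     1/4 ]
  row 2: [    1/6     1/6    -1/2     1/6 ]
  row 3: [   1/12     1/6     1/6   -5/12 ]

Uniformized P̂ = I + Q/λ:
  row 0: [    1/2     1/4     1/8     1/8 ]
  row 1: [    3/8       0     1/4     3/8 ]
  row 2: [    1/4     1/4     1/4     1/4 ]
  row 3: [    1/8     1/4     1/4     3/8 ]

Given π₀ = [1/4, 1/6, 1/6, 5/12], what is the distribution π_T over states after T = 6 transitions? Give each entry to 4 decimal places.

t=0: π = [0.2500, 0.1667, 0.1667, 0.4167]
t=1: π = [0.2813, 0.2083, 0.2188, 0.2917]
t=2: π = [0.3099, 0.1979, 0.2148, 0.2773]
t=3: π = [0.3175, 0.2005, 0.2113, 0.2707]
t=4: π = [0.3206, 0.1999, 0.2103, 0.2692]
t=5: π = [0.3215, 0.2000, 0.2099, 0.2686]
t=6: π = [0.3218, 0.2000, 0.2098, 0.2684]

π = [0.3218, 0.2000, 0.2098, 0.2684]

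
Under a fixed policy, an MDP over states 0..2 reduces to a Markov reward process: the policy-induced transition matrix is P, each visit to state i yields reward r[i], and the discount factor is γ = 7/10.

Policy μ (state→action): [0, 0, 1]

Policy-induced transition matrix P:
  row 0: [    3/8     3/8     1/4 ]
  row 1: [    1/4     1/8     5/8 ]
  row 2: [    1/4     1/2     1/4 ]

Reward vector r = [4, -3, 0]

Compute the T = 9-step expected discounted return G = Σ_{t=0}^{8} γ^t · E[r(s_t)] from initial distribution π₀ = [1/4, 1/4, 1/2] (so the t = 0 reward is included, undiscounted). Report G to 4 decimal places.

G = 0.4590

t=0: π = [0.2500, 0.2500, 0.5000], E[r] = 0.2500, γ^t·E[r] = 0.250000, running G = 0.250000
t=1: π = [0.2813, 0.3750, 0.3438], E[r] = 0.0000, γ^t·E[r] = 0.000000, running G = 0.250000
t=2: π = [0.2852, 0.3242, 0.3906], E[r] = 0.1680, γ^t·E[r] = 0.082305, running G = 0.332305
t=3: π = [0.2856, 0.3428, 0.3716], E[r] = 0.1143, γ^t·E[r] = 0.039190, running G = 0.371495
t=4: π = [0.2857, 0.3358, 0.3785], E[r] = 0.1356, γ^t·E[r] = 0.032548, running G = 0.404043
t=5: π = [0.2857, 0.3384, 0.3759], E[r] = 0.1277, γ^t·E[r] = 0.021465, running G = 0.425508
t=6: π = [0.2857, 0.3374, 0.3769], E[r] = 0.1307, γ^t·E[r] = 0.015374, running G = 0.440882
t=7: π = [0.2857, 0.3378, 0.3765], E[r] = 0.1296, γ^t·E[r] = 0.010670, running G = 0.451552
t=8: π = [0.2857, 0.3376, 0.3767], E[r] = 0.1300, γ^t·E[r] = 0.007493, running G = 0.459046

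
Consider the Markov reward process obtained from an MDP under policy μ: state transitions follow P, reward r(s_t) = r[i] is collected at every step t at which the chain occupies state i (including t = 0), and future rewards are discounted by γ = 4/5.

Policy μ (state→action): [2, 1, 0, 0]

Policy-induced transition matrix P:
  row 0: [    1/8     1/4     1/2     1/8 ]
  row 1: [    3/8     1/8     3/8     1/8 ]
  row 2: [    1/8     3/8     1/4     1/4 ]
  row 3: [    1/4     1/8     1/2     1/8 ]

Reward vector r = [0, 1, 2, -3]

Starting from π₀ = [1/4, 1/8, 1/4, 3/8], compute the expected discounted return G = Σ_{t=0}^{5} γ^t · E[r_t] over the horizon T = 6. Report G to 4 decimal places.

t=0: π = [0.2500, 0.1250, 0.2500, 0.3750], E[r] = -0.5000, γ^t·E[r] = -0.500000, running G = -0.500000
t=1: π = [0.2031, 0.2188, 0.4219, 0.1563], E[r] = 0.5938, γ^t·E[r] = 0.475000, running G = -0.025000
t=2: π = [0.1992, 0.2559, 0.3672, 0.1777], E[r] = 0.4570, γ^t·E[r] = 0.292500, running G = 0.267500
t=3: π = [0.2112, 0.2417, 0.3762, 0.1709], E[r] = 0.4814, γ^t·E[r] = 0.246500, running G = 0.514000
t=4: π = [0.2068, 0.2455, 0.3757, 0.1720], E[r] = 0.4808, γ^t·E[r] = 0.196950, running G = 0.710950
t=5: π = [0.2079, 0.2448, 0.3754, 0.1720], E[r] = 0.4797, γ^t·E[r] = 0.157173, running G = 0.868123

G = 0.8681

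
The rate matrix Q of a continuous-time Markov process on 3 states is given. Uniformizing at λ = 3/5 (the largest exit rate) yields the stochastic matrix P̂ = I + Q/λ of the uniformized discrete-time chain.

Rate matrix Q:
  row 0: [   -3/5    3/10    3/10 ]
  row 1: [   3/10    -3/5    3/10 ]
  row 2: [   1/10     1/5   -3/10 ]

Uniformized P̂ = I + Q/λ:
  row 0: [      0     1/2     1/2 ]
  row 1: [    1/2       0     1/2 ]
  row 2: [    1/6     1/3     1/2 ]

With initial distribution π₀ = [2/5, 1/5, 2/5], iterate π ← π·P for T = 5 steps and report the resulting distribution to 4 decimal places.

π = [0.2188, 0.2813, 0.5000]

t=0: π = [0.4000, 0.2000, 0.4000]
t=1: π = [0.1667, 0.3333, 0.5000]
t=2: π = [0.2500, 0.2500, 0.5000]
t=3: π = [0.2083, 0.2917, 0.5000]
t=4: π = [0.2292, 0.2708, 0.5000]
t=5: π = [0.2188, 0.2813, 0.5000]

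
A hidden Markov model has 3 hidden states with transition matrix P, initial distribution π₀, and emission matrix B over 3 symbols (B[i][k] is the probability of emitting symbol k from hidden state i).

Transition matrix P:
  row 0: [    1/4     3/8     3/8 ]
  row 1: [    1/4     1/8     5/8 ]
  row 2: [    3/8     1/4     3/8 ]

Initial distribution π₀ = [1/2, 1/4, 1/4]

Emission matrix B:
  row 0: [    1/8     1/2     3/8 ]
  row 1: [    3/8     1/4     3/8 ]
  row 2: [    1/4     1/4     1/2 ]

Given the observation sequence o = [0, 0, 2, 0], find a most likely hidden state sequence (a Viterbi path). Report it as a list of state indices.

path = [1, 2, 0, 1]

t=0: δ = [6.250e-02, 9.375e-02, 6.250e-02]  (obs o_0=0)
t=1: δ = [2.930e-03, 8.789e-03, 1.465e-02]  ψ = [1, 0, 1]  (obs o_1=0)
t=2: δ = [2.060e-03, 1.373e-03, 2.747e-03]  ψ = [2, 2, 1]  (obs o_2=2)
t=3: δ = [1.287e-04, 2.897e-04, 2.575e-04]  ψ = [2, 0, 2]  (obs o_3=0)
backtrack: best end state = 1; path = [1, 2, 0, 1]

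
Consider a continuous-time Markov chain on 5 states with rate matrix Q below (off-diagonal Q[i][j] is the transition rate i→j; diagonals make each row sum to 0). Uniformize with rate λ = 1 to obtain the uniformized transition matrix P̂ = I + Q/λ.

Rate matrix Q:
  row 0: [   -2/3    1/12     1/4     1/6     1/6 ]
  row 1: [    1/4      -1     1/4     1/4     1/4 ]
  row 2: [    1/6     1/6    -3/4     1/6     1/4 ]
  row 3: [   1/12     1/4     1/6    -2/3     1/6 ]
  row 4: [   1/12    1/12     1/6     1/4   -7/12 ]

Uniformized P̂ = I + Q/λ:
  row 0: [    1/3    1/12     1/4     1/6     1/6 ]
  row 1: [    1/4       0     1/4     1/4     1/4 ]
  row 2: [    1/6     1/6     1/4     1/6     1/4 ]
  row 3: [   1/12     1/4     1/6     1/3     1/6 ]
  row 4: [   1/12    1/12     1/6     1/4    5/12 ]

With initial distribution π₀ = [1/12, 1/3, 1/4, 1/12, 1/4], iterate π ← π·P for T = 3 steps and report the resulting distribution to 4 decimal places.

t=0: π = [0.0833, 0.3333, 0.2500, 0.0833, 0.2500]
t=1: π = [0.1806, 0.0903, 0.2222, 0.2292, 0.2778]
t=2: π = [0.1620, 0.1325, 0.2078, 0.2355, 0.2622]
t=3: π = [0.1632, 0.1289, 0.2085, 0.2388, 0.2606]

π = [0.1632, 0.1289, 0.2085, 0.2388, 0.2606]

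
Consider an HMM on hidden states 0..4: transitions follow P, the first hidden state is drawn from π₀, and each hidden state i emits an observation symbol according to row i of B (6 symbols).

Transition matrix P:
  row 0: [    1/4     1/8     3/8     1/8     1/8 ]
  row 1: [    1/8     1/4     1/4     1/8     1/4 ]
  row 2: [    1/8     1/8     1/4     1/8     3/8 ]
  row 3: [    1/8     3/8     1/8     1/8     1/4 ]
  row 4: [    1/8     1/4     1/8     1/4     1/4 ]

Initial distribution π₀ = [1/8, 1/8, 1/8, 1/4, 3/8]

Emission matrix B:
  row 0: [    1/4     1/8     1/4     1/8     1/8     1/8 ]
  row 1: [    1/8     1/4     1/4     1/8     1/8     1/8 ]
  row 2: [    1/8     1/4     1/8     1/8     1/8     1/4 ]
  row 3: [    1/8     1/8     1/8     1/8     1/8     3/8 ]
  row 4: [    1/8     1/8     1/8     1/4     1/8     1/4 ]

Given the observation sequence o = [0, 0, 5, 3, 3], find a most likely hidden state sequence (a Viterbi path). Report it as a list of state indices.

path = [0, 0, 2, 4, 4]

t=0: δ = [3.125e-02, 1.562e-02, 1.562e-02, 3.125e-02, 4.688e-02]  (obs o_0=0)
t=1: δ = [1.953e-03, 1.465e-03, 1.465e-03, 1.465e-03, 1.465e-03]  ψ = [0, 3, 0, 4, 4]  (obs o_1=0)
t=2: δ = [6.104e-05, 6.866e-05, 1.831e-04, 1.373e-04, 1.373e-04]  ψ = [0, 3, 0, 4, 2]  (obs o_2=5)
t=3: δ = [2.861e-06, 6.437e-06, 5.722e-06, 4.292e-06, 1.717e-05]  ψ = [2, 3, 2, 4, 2]  (obs o_3=3)
t=4: δ = [2.682e-07, 5.364e-07, 2.682e-07, 5.364e-07, 1.073e-06]  ψ = [4, 4, 4, 4, 4]  (obs o_4=3)
backtrack: best end state = 4; path = [0, 0, 2, 4, 4]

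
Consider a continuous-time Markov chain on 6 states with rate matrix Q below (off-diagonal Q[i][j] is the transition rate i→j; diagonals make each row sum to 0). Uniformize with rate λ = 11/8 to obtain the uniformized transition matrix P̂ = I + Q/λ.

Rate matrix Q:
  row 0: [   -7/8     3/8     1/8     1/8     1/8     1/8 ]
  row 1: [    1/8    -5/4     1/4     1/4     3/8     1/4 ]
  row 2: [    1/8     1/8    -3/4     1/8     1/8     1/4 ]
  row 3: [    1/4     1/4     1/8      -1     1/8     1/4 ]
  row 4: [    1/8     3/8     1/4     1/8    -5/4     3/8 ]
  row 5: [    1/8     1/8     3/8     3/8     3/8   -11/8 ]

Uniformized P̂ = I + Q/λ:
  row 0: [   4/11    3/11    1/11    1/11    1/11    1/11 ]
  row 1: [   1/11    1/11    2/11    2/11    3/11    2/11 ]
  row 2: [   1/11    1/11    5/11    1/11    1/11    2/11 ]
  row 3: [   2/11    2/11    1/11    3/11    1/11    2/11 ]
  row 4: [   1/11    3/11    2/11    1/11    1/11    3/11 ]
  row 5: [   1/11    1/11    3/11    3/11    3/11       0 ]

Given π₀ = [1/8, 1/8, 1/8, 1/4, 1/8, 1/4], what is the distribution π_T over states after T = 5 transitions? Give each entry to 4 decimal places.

t=0: π = [0.1250, 0.1250, 0.1250, 0.2500, 0.1250, 0.2500]
t=1: π = [0.1477, 0.1591, 0.2045, 0.1932, 0.1591, 0.1364]
t=2: π = [0.1488, 0.1643, 0.2190, 0.1653, 0.1446, 0.1581]
t=3: π = [0.1465, 0.1593, 0.2274, 0.1646, 0.1495, 0.1527]
t=4: π = [0.1458, 0.1597, 0.2294, 0.1631, 0.1476, 0.1543]
t=5: π = [0.1455, 0.1591, 0.2303, 0.1631, 0.1480, 0.1539]

π = [0.1455, 0.1591, 0.2303, 0.1631, 0.1480, 0.1539]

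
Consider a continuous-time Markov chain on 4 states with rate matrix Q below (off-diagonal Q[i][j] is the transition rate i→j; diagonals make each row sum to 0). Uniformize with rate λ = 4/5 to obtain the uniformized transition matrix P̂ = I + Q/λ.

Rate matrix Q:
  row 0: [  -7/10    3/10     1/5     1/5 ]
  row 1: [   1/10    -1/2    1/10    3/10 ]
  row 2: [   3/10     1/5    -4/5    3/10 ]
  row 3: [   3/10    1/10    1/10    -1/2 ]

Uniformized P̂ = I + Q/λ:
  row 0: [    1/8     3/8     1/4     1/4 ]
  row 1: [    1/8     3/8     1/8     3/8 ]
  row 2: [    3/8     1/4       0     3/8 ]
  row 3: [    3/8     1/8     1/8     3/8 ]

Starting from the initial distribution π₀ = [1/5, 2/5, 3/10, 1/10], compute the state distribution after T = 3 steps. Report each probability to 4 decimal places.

t=0: π = [0.2000, 0.4000, 0.3000, 0.1000]
t=1: π = [0.2250, 0.3125, 0.1125, 0.3500]
t=2: π = [0.2406, 0.2734, 0.1391, 0.3469]
t=3: π = [0.2465, 0.2709, 0.1377, 0.3449]

π = [0.2465, 0.2709, 0.1377, 0.3449]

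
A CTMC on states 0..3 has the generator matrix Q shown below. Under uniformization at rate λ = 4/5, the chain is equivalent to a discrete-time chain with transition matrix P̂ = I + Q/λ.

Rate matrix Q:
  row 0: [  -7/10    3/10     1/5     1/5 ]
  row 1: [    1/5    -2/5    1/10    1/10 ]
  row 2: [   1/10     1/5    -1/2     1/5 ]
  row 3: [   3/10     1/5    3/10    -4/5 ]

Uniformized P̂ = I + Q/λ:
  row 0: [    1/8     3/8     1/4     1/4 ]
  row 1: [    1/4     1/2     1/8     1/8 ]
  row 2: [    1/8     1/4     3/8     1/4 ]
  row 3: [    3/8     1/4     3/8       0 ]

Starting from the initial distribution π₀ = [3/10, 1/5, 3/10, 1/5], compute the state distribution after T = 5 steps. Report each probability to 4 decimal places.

π = [0.2118, 0.3685, 0.2565, 0.1632]

t=0: π = [0.3000, 0.2000, 0.3000, 0.2000]
t=1: π = [0.2000, 0.3375, 0.2875, 0.1750]
t=2: π = [0.2109, 0.3594, 0.2656, 0.1641]
t=3: π = [0.2109, 0.3662, 0.2588, 0.1641]
t=4: π = [0.2118, 0.3679, 0.2571, 0.1632]
t=5: π = [0.2118, 0.3685, 0.2565, 0.1632]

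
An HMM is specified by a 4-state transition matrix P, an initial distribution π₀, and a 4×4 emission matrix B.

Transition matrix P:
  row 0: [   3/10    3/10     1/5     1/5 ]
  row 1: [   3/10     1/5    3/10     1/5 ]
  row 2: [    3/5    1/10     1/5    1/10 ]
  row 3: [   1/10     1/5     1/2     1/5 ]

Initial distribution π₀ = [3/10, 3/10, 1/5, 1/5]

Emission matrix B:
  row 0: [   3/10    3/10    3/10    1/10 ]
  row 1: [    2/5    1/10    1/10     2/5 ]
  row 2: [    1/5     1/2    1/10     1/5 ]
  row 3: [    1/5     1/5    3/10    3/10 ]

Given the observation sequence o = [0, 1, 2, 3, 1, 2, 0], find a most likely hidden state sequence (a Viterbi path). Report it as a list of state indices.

path = [1, 2, 0, 1, 2, 0, 1]

t=0: δ = [9.000e-02, 1.200e-01, 4.000e-02, 4.000e-02]  (obs o_0=0)
t=1: δ = [1.080e-02, 2.700e-03, 1.800e-02, 4.800e-03]  ψ = [1, 0, 1, 1]  (obs o_1=1)
t=2: δ = [3.240e-03, 3.240e-04, 3.600e-04, 6.480e-04]  ψ = [2, 0, 2, 0]  (obs o_2=2)
t=3: δ = [9.720e-05, 3.888e-04, 1.296e-04, 1.944e-04]  ψ = [0, 0, 0, 0]  (obs o_3=3)
t=4: δ = [3.499e-05, 7.776e-06, 5.832e-05, 1.555e-05]  ψ = [1, 1, 1, 1]  (obs o_4=1)
t=5: δ = [1.050e-05, 1.050e-06, 1.166e-06, 2.100e-06]  ψ = [2, 0, 2, 0]  (obs o_5=2)
t=6: δ = [9.448e-07, 1.260e-06, 4.199e-07, 4.199e-07]  ψ = [0, 0, 0, 0]  (obs o_6=0)
backtrack: best end state = 1; path = [1, 2, 0, 1, 2, 0, 1]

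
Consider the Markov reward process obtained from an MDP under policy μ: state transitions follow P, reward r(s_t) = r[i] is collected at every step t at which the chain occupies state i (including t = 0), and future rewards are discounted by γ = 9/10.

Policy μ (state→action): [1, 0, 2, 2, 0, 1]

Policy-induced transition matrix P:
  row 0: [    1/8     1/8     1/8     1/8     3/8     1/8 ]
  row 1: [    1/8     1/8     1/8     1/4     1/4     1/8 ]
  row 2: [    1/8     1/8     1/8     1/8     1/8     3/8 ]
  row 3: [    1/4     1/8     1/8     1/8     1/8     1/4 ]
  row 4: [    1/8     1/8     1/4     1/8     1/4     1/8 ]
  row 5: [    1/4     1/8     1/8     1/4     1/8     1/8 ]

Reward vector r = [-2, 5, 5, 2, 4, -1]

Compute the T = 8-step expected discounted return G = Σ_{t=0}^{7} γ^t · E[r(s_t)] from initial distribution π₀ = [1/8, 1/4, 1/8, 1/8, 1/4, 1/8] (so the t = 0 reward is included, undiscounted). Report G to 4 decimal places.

G = 12.3481

t=0: π = [0.1250, 0.2500, 0.1250, 0.1250, 0.2500, 0.1250], E[r] = 2.7500, γ^t·E[r] = 2.750000, running G = 2.750000
t=1: π = [0.1563, 0.1250, 0.1563, 0.1719, 0.2188, 0.1719], E[r] = 2.1406, γ^t·E[r] = 1.926563, running G = 4.676563
t=2: π = [0.1680, 0.1250, 0.1523, 0.1621, 0.2070, 0.1855], E[r] = 2.0176, γ^t·E[r] = 1.634238, running G = 6.310801
t=3: π = [0.1685, 0.1250, 0.1509, 0.1638, 0.2085, 0.1833], E[r] = 2.0208, γ^t·E[r] = 1.473128, running G = 7.783929
t=4: π = [0.1684, 0.1250, 0.1511, 0.1635, 0.2088, 0.1832], E[r] = 2.0226, γ^t·E[r] = 1.327037, running G = 9.110966
t=5: π = [0.1683, 0.1250, 0.1511, 0.1635, 0.2088, 0.1832], E[r] = 2.0230, γ^t·E[r] = 1.194534, running G = 10.305499
t=6: π = [0.1683, 0.1250, 0.1511, 0.1635, 0.2088, 0.1832], E[r] = 2.0229, γ^t·E[r] = 1.075064, running G = 11.380563
t=7: π = [0.1683, 0.1250, 0.1511, 0.1635, 0.2088, 0.1832], E[r] = 2.0229, γ^t·E[r] = 0.967551, running G = 12.348115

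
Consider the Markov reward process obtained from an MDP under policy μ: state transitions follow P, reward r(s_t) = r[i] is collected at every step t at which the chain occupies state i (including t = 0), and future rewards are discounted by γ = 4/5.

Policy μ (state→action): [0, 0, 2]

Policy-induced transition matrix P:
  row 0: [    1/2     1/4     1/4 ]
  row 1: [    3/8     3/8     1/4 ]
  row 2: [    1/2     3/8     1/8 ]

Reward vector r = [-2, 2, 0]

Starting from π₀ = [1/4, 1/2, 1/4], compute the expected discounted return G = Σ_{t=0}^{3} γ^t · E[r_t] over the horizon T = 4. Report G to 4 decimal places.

t=0: π = [0.2500, 0.5000, 0.2500], E[r] = 0.5000, γ^t·E[r] = 0.500000, running G = 0.500000
t=1: π = [0.4375, 0.3438, 0.2188], E[r] = -0.1875, γ^t·E[r] = -0.150000, running G = 0.350000
t=2: π = [0.4570, 0.3203, 0.2227], E[r] = -0.2734, γ^t·E[r] = -0.175000, running G = 0.175000
t=3: π = [0.4600, 0.3179, 0.2222], E[r] = -0.2842, γ^t·E[r] = -0.145500, running G = 0.029500

G = 0.0295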